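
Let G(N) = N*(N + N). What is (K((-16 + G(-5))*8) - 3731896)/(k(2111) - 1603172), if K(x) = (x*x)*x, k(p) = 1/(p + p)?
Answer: -69205976944/6768592183 ≈ -10.225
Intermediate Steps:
G(N) = 2*N² (G(N) = N*(2*N) = 2*N²)
k(p) = 1/(2*p)
K(x) = x³ (K(x) = x²*x = x³)
(K((-16 + G(-5))*8) - 3731896)/(k(2111) - 1603172) = (((-16 + 2*(-5)²)*8)³ - 3731896)/((½)/2111 - 1603172) = (((-16 + 2*25)*8)³ - 3731896)/((½)*(1/2111) - 1603172) = (((-16 + 50)*8)³ - 3731896)/(1/4222 - 1603172) = ((34*8)³ - 3731896)/(-6768592183/4222) = (272³ - 3731896)*(-4222/6768592183) = (20123648 - 3731896)*(-4222/6768592183) = 16391752*(-4222/6768592183) = -69205976944/6768592183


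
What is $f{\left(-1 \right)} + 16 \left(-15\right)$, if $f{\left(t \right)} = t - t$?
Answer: $-240$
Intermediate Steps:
$f{\left(t \right)} = 0$
$f{\left(-1 \right)} + 16 \left(-15\right) = 0 + 16 \left(-15\right) = 0 - 240 = -240$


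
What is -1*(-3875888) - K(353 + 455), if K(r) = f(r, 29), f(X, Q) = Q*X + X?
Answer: 3851648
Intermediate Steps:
f(X, Q) = X + Q*X
K(r) = 30*r (K(r) = r*(1 + 29) = r*30 = 30*r)
-1*(-3875888) - K(353 + 455) = -1*(-3875888) - 30*(353 + 455) = 3875888 - 30*808 = 3875888 - 1*24240 = 3875888 - 24240 = 3851648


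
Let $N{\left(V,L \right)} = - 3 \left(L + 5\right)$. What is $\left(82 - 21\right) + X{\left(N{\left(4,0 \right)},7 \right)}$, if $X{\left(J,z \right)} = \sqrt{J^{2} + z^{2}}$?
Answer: $61 + \sqrt{274} \approx 77.553$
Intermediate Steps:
$N{\left(V,L \right)} = -15 - 3 L$ ($N{\left(V,L \right)} = - 3 \left(5 + L\right) = -15 - 3 L$)
$\left(82 - 21\right) + X{\left(N{\left(4,0 \right)},7 \right)} = \left(82 - 21\right) + \sqrt{\left(-15 - 0\right)^{2} + 7^{2}} = 61 + \sqrt{\left(-15 + 0\right)^{2} + 49} = 61 + \sqrt{\left(-15\right)^{2} + 49} = 61 + \sqrt{225 + 49} = 61 + \sqrt{274}$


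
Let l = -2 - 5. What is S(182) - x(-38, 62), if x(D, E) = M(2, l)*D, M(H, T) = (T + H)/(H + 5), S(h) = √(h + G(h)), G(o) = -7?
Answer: -190/7 + 5*√7 ≈ -13.914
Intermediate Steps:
l = -7
S(h) = √(-7 + h) (S(h) = √(h - 7) = √(-7 + h))
M(H, T) = (H + T)/(5 + H)
x(D, E) = -5*D/7 (x(D, E) = ((2 - 7)/(5 + 2))*D = (-5/7)*D = ((⅐)*(-5))*D = -5*D/7)
S(182) - x(-38, 62) = √(-7 + 182) - (-5)*(-38)/7 = √175 - 1*190/7 = 5*√7 - 190/7 = -190/7 + 5*√7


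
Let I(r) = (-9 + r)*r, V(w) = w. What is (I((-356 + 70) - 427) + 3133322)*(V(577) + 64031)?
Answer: 235696961664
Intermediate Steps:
I(r) = r*(-9 + r)
(I((-356 + 70) - 427) + 3133322)*(V(577) + 64031) = (((-356 + 70) - 427)*(-9 + ((-356 + 70) - 427)) + 3133322)*(577 + 64031) = ((-286 - 427)*(-9 + (-286 - 427)) + 3133322)*64608 = (-713*(-9 - 713) + 3133322)*64608 = (-713*(-722) + 3133322)*64608 = (514786 + 3133322)*64608 = 3648108*64608 = 235696961664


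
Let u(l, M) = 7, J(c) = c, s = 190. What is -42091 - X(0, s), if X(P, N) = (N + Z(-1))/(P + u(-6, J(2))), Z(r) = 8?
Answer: -294835/7 ≈ -42119.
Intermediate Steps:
X(P, N) = (8 + N)/(7 + P) (X(P, N) = (N + 8)/(P + 7) = (8 + N)/(7 + P))
-42091 - X(0, s) = -42091 - (8 + 190)/(7 + 0) = -42091 - 198/7 = -294835/7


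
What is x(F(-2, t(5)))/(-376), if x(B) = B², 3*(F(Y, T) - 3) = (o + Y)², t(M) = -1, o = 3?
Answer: -25/846 ≈ -0.029551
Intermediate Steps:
F(Y, T) = 3 + (3 + Y)²/3
x(F(-2, t(5)))/(-376) = (3 + (3 - 2)²/3)²/(-376) = (3 + (⅓)*1²)²*(-1/376) = (3 + (⅓)*1)²*(-1/376) = (3 + ⅓)²*(-1/376) = (10/3)²*(-1/376) = (100/9)*(-1/376) = -25/846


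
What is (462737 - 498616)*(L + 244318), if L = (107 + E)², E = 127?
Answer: -10730476046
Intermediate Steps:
L = 54756 (L = (107 + 127)² = 234² = 54756)
(462737 - 498616)*(L + 244318) = (462737 - 498616)*(54756 + 244318) = -35879*299074 = -10730476046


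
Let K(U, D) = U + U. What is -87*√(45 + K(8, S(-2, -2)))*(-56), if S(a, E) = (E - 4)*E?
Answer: 4872*√61 ≈ 38052.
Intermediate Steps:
S(a, E) = E*(-4 + E) (S(a, E) = (-4 + E)*E = E*(-4 + E))
K(U, D) = 2*U
-87*√(45 + K(8, S(-2, -2)))*(-56) = -87*√(45 + 2*8)*(-56) = -87*√(45 + 16)*(-56) = -87*√61*(-56) = 4872*√61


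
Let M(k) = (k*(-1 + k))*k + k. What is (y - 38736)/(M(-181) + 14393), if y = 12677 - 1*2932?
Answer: 28991/5948290 ≈ 0.0048738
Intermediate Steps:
y = 9745 (y = 12677 - 2932 = 9745)
M(k) = k + k²*(-1 + k) (M(k) = k²*(-1 + k) + k = k + k²*(-1 + k))
(y - 38736)/(M(-181) + 14393) = (9745 - 38736)/(-181*(1 + (-181)² - 1*(-181)) + 14393) = -28991/(-181*(1 + 32761 + 181) + 14393) = -28991/(-181*32943 + 14393) = -28991/(-5962683 + 14393) = -28991/(-5948290) = -28991*(-1/5948290) = 28991/5948290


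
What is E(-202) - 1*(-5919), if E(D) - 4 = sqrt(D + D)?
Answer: 5923 + 2*I*sqrt(101) ≈ 5923.0 + 20.1*I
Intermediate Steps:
E(D) = 4 + sqrt(2)*sqrt(D) (E(D) = 4 + sqrt(D + D) = 4 + sqrt(2*D) = 4 + sqrt(2)*sqrt(D))
E(-202) - 1*(-5919) = (4 + sqrt(2)*sqrt(-202)) - 1*(-5919) = (4 + sqrt(2)*(I*sqrt(202))) + 5919 = (4 + 2*I*sqrt(101)) + 5919 = 5923 + 2*I*sqrt(101)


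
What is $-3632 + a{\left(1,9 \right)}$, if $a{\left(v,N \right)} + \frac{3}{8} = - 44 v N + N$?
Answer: $- \frac{32155}{8} \approx -4019.4$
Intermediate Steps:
$a{\left(v,N \right)} = - \frac{3}{8} + N - 44 N v$ ($a{\left(v,N \right)} = - \frac{3}{8} + \left(- 44 v N + N\right) = - \frac{3}{8} - \left(- N + 44 N v\right) = - \frac{3}{8} + N - 44 N v$)
$-3632 + a{\left(1,9 \right)} = -3632 - \left(- \frac{69}{8} + 396\right) = -3632 - \frac{3099}{8} = - \frac{32155}{8}$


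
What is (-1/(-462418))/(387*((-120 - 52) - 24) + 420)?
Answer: -1/34881114576 ≈ -2.8669e-11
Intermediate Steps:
(-1/(-462418))/(387*((-120 - 52) - 24) + 420) = (-1*(-1/462418))/(387*(-172 - 24) + 420) = 1/(462418*(387*(-196) + 420)) = 1/(462418*(-75852 + 420)) = (1/462418)/(-75432) = (1/462418)*(-1/75432) = -1/34881114576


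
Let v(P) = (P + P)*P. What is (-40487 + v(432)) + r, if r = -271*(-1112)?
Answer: 634113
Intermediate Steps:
r = 301352
v(P) = 2*P² (v(P) = (2*P)*P = 2*P²)
(-40487 + v(432)) + r = (-40487 + 2*432²) + 301352 = (-40487 + 2*186624) + 301352 = (-40487 + 373248) + 301352 = 332761 + 301352 = 634113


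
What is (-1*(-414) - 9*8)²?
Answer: 116964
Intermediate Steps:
(-1*(-414) - 9*8)² = (414 - 72)² = 342² = 116964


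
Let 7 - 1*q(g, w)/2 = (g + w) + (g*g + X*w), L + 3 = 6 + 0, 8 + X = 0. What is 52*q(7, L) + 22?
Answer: -2890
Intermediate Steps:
X = -8 (X = -8 + 0 = -8)
L = 3 (L = -3 + (6 + 0) = -3 + 6 = 3)
q(g, w) = 14 - 2*g - 2*g² + 14*w (q(g, w) = 14 - 2*((g + w) + (g*g - 8*w)) = 14 - 2*((g + w) + (g² - 8*w)) = 14 - 2*(g + g² - 7*w) = 14 + (-2*g - 2*g² + 14*w) = 14 - 2*g - 2*g² + 14*w)
52*q(7, L) + 22 = 52*(14 - 2*7 - 2*7² + 14*3) + 22 = 52*(14 - 14 - 2*49 + 42) + 22 = 52*(14 - 14 - 98 + 42) + 22 = 52*(-56) + 22 = -2912 + 22 = -2890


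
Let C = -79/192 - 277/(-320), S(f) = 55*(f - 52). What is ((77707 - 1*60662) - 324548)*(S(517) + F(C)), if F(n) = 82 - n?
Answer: -631157185071/80 ≈ -7.8895e+9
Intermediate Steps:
S(f) = -2860 + 55*f (S(f) = 55*(-52 + f) = -2860 + 55*f)
C = 109/240 (C = -79*1/192 - 277*(-1/320) = -79/192 + 277/320 = 109/240 ≈ 0.45417)
((77707 - 1*60662) - 324548)*(S(517) + F(C)) = ((77707 - 1*60662) - 324548)*((-2860 + 55*517) + (82 - 1*109/240)) = ((77707 - 60662) - 324548)*((-2860 + 28435) + (82 - 109/240)) = (17045 - 324548)*(25575 + 19571/240) = -307503*6157571/240 = -631157185071/80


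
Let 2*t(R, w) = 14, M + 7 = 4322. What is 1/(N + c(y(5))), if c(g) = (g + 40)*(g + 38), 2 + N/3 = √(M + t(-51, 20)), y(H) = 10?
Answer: 133/316241 - √4322/1897446 ≈ 0.00038592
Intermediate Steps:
M = 4315 (M = -7 + 4322 = 4315)
t(R, w) = 7 (t(R, w) = (½)*14 = 7)
N = -6 + 3*√4322 (N = -6 + 3*√(4315 + 7) = -6 + 3*√4322 ≈ 191.23)
c(g) = (38 + g)*(40 + g) (c(g) = (40 + g)*(38 + g) = (38 + g)*(40 + g))
1/(N + c(y(5))) = 1/((-6 + 3*√4322) + (1520 + 10² + 78*10)) = 1/((-6 + 3*√4322) + (1520 + 100 + 780)) = 1/((-6 + 3*√4322) + 2400) = 1/(2394 + 3*√4322)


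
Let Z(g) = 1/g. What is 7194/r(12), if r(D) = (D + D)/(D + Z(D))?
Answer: 173855/48 ≈ 3622.0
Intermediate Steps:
r(D) = 2*D/(D + 1/D) (r(D) = (D + D)/(D + 1/D) = (2*D)/(D + 1/D) = 2*D/(D + 1/D))
7194/r(12) = 7194/((2*12**2/(1 + 12**2))) = 7194/((2*144/(1 + 144))) = 7194/((2*144/145)) = 7194/((2*144*(1/145))) = 7194/(288/145) = 7194*(145/288) = 173855/48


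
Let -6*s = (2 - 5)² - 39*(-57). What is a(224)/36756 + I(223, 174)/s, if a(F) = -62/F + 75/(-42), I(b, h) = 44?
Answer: -719125/6076992 ≈ -0.11834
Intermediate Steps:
a(F) = -25/14 - 62/F (a(F) = -62/F + 75*(-1/42) = -62/F - 25/14 = -25/14 - 62/F)
s = -372 (s = -((2 - 5)² - 39*(-57))/6 = -((-3)² + 2223)/6 = -(9 + 2223)/6 = -⅙*2232 = -372)
a(224)/36756 + I(223, 174)/s = (-25/14 - 62/224)/36756 + 44/(-372) = (-25/14 - 62*1/224)*(1/36756) + 44*(-1/372) = (-25/14 - 31/112)*(1/36756) - 11/93 = -33/16*1/36756 - 11/93 = -11/196032 - 11/93 = -719125/6076992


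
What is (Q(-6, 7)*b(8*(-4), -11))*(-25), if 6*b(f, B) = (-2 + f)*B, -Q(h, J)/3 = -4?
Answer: -18700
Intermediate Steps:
Q(h, J) = 12 (Q(h, J) = -3*(-4) = 12)
b(f, B) = B*(-2 + f)/6 (b(f, B) = ((-2 + f)*B)/6 = (B*(-2 + f))/6 = B*(-2 + f)/6)
(Q(-6, 7)*b(8*(-4), -11))*(-25) = (12*((⅙)*(-11)*(-2 + 8*(-4))))*(-25) = (12*((⅙)*(-11)*(-2 - 32)))*(-25) = (12*((⅙)*(-11)*(-34)))*(-25) = (12*(187/3))*(-25) = 748*(-25) = -18700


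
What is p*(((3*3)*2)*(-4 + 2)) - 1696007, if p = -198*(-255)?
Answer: -3513647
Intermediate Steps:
p = 50490
p*(((3*3)*2)*(-4 + 2)) - 1696007 = 50490*(((3*3)*2)*(-4 + 2)) - 1696007 = 50490*((9*2)*(-2)) - 1696007 = 50490*(18*(-2)) - 1696007 = 50490*(-36) - 1696007 = -1817640 - 1696007 = -3513647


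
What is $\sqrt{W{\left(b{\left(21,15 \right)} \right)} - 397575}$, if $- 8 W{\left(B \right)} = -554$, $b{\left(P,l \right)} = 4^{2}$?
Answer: $\frac{i \sqrt{1590023}}{2} \approx 630.48 i$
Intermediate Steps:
$b{\left(P,l \right)} = 16$
$W{\left(B \right)} = \frac{277}{4}$ ($W{\left(B \right)} = \left(- \frac{1}{8}\right) \left(-554\right) = \frac{277}{4}$)
$\sqrt{W{\left(b{\left(21,15 \right)} \right)} - 397575} = \sqrt{\frac{277}{4} - 397575} = \sqrt{- \frac{1590023}{4}} = \frac{i \sqrt{1590023}}{2}$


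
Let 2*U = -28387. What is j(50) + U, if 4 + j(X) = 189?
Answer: -28017/2 ≈ -14009.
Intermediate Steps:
U = -28387/2 (U = (½)*(-28387) = -28387/2 ≈ -14194.)
j(X) = 185 (j(X) = -4 + 189 = 185)
j(50) + U = 185 - 28387/2 = -28017/2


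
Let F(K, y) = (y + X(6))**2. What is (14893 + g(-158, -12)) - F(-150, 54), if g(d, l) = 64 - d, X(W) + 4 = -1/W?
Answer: 454739/36 ≈ 12632.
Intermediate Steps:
X(W) = -4 - 1/W
F(K, y) = (-25/6 + y)**2 (F(K, y) = (y + (-4 - 1/6))**2 = (y - 25/6)**2 = (-25/6 + y)**2)
(14893 + g(-158, -12)) - F(-150, 54) = (14893 + (64 - 1*(-158))) - (-25 + 6*54)**2/36 = (14893 + (64 + 158)) - (-25 + 324)**2/36 = (14893 + 222) - 299**2/36 = 15115 - 89401/36 = 454739/36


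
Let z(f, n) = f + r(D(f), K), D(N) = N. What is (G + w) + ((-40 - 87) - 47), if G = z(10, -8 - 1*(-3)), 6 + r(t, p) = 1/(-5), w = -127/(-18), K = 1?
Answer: -14683/90 ≈ -163.14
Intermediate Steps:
w = 127/18 (w = -127*(-1/18) = 127/18 ≈ 7.0556)
r(t, p) = -31/5 (r(t, p) = -6 + 1/(-5) = -6 - ⅕ = -31/5)
z(f, n) = -31/5 + f (z(f, n) = f - 31/5 = -31/5 + f)
G = 19/5 (G = -31/5 + 10 = 19/5 ≈ 3.8000)
(G + w) + ((-40 - 87) - 47) = (19/5 + 127/18) + ((-40 - 87) - 47) = 977/90 + (-127 - 47) = 977/90 - 174 = -14683/90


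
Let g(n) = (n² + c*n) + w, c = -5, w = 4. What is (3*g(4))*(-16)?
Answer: 0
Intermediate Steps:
g(n) = 4 + n² - 5*n (g(n) = (n² - 5*n) + 4 = 4 + n² - 5*n)
(3*g(4))*(-16) = (3*(4 + 4² - 5*4))*(-16) = (3*(4 + 16 - 20))*(-16) = (3*0)*(-16) = 0*(-16) = 0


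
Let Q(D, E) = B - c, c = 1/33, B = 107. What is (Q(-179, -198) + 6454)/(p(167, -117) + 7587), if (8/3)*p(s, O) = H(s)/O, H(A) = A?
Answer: 22517248/26036747 ≈ 0.86483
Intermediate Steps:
c = 1/33 ≈ 0.030303
p(s, O) = 3*s/(8*O) (p(s, O) = 3*(s/O)/8 = 3*s/(8*O))
Q(D, E) = 3530/33 (Q(D, E) = 107 - 1*1/33 = 107 - 1/33 = 3530/33)
(Q(-179, -198) + 6454)/(p(167, -117) + 7587) = (3530/33 + 6454)/((3/8)*167/(-117) + 7587) = 216512/(33*((3/8)*167*(-1/117) + 7587)) = 216512/(33*(-167/312 + 7587)) = 216512/(33*(2366977/312)) = (216512/33)*(312/2366977) = 22517248/26036747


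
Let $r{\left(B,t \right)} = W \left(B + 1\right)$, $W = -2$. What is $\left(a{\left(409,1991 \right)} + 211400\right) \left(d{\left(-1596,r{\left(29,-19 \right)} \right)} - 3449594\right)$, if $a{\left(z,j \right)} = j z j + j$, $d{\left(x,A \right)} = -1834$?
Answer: $-5596568228158560$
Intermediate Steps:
$r{\left(B,t \right)} = -2 - 2 B$ ($r{\left(B,t \right)} = - 2 \left(B + 1\right) = - 2 \left(1 + B\right) = -2 - 2 B$)
$a{\left(z,j \right)} = j + z j^{2}$ ($a{\left(z,j \right)} = z j^{2} + j = j + z j^{2}$)
$\left(a{\left(409,1991 \right)} + 211400\right) \left(d{\left(-1596,r{\left(29,-19 \right)} \right)} - 3449594\right) = \left(1991 \left(1 + 1991 \cdot 409\right) + 211400\right) \left(-1834 - 3449594\right) = \left(1991 \left(1 + 814319\right) + 211400\right) \left(-3451428\right) = \left(1991 \cdot 814320 + 211400\right) \left(-3451428\right) = \left(1621311120 + 211400\right) \left(-3451428\right) = 1621522520 \left(-3451428\right) = -5596568228158560$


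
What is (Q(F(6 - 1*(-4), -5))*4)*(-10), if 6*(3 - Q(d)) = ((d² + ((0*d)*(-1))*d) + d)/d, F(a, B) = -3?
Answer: -400/3 ≈ -133.33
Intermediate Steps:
Q(d) = 3 - (d + d²)/(6*d) (Q(d) = 3 - ((d² + ((0*d)*(-1))*d) + d)/(6*d) = 3 - ((d² + (0*(-1))*d) + d)/(6*d) = 3 - ((d² + 0*d) + d)/(6*d) = 3 - ((d² + 0) + d)/(6*d) = 3 - (d² + d)/(6*d) = 3 - (d + d²)/(6*d))
(Q(F(6 - 1*(-4), -5))*4)*(-10) = ((17/6 - ⅙*(-3))*4)*(-10) = ((17/6 + ½)*4)*(-10) = ((10/3)*4)*(-10) = (40/3)*(-10) = -400/3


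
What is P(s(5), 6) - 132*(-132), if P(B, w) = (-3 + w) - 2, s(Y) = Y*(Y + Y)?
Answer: 17425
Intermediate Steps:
s(Y) = 2*Y² (s(Y) = Y*(2*Y) = 2*Y²)
P(B, w) = -5 + w
P(s(5), 6) - 132*(-132) = (-5 + 6) - 132*(-132) = 1 + 17424 = 17425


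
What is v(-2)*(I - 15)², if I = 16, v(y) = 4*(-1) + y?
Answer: -6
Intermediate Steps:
v(y) = -4 + y
v(-2)*(I - 15)² = (-4 - 2)*(16 - 15)² = -6*1² = -6*1 = -6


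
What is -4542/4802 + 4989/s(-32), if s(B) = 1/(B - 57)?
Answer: -1066096692/2401 ≈ -4.4402e+5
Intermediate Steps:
s(B) = 1/(-57 + B)
-4542/4802 + 4989/s(-32) = -4542/4802 + 4989/(1/(-57 - 32)) = -4542*1/4802 + 4989/(1/(-89)) = -2271/2401 + 4989/(-1/89) = -2271/2401 + 4989*(-89) = -2271/2401 - 444021 = -1066096692/2401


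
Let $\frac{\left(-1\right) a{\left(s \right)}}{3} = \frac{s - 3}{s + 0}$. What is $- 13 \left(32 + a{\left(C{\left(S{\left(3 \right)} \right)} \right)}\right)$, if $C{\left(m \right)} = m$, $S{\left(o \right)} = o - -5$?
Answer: $- \frac{3133}{8} \approx -391.63$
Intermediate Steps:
$S{\left(o \right)} = 5 + o$ ($S{\left(o \right)} = o + 5 = 5 + o$)
$a{\left(s \right)} = - \frac{3 \left(-3 + s\right)}{s}$ ($a{\left(s \right)} = - 3 \frac{s - 3}{s + 0} = - 3 \frac{-3 + s}{s} = - \frac{3 \left(-3 + s\right)}{s}$)
$- 13 \left(32 + a{\left(C{\left(S{\left(3 \right)} \right)} \right)}\right) = - 13 \left(32 - \left(3 - \frac{9}{5 + 3}\right)\right) = - 13 \left(32 - \left(3 - \frac{9}{8}\right)\right) = - 13 \left(32 + \left(-3 + 9 \cdot \frac{1}{8}\right)\right) = - 13 \left(32 + \left(-3 + \frac{9}{8}\right)\right) = - 13 \left(32 - \frac{15}{8}\right) = \left(-13\right) \frac{241}{8} = - \frac{3133}{8}$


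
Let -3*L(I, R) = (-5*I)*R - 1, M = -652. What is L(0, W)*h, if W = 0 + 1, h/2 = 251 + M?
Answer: -802/3 ≈ -267.33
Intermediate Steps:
h = -802 (h = 2*(251 - 652) = 2*(-401) = -802)
W = 1
L(I, R) = ⅓ + 5*I*R/3 (L(I, R) = -((-5*I)*R - 1)/3 = -(-5*I*R - 1)/3 = -(-1 - 5*I*R)/3 = ⅓ + 5*I*R/3)
L(0, W)*h = (⅓ + (5/3)*0*1)*(-802) = (⅓ + 0)*(-802) = (⅓)*(-802) = -802/3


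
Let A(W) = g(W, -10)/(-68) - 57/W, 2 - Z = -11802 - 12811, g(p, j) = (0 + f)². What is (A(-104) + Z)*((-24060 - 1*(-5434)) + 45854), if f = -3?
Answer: 296241014385/442 ≈ 6.7023e+8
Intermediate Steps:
g(p, j) = 9 (g(p, j) = (0 - 3)² = (-3)² = 9)
Z = 24615 (Z = 2 - (-11802 - 12811) = 2 - 1*(-24613) = 2 + 24613 = 24615)
A(W) = -9/68 - 57/W (A(W) = 9/(-68) - 57/W = 9*(-1/68) - 57/W = -9/68 - 57/W)
(A(-104) + Z)*((-24060 - 1*(-5434)) + 45854) = ((-9/68 - 57/(-104)) + 24615)*((-24060 - 1*(-5434)) + 45854) = ((-9/68 - 57*(-1/104)) + 24615)*((-24060 + 5434) + 45854) = ((-9/68 + 57/104) + 24615)*(-18626 + 45854) = (735/1768 + 24615)*27228 = (43520055/1768)*27228 = 296241014385/442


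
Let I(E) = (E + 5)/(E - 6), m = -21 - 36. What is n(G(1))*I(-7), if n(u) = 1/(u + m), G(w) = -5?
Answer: -1/403 ≈ -0.0024814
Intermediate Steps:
m = -57
n(u) = 1/(-57 + u) (n(u) = 1/(u - 57) = 1/(-57 + u))
I(E) = (5 + E)/(-6 + E)
n(G(1))*I(-7) = ((5 - 7)/(-6 - 7))/(-57 - 5) = (-2/(-13))/(-62) = -(-1)*(-2)/806 = -1/62*2/13 = -1/403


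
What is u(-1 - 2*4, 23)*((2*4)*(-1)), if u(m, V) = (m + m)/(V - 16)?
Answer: 144/7 ≈ 20.571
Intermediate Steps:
u(m, V) = 2*m/(-16 + V) (u(m, V) = (2*m)/(-16 + V) = 2*m/(-16 + V))
u(-1 - 2*4, 23)*((2*4)*(-1)) = (2*(-1 - 2*4)/(-16 + 23))*((2*4)*(-1)) = (2*(-1 - 8)/7)*(8*(-1)) = (2*(-9)*(1/7))*(-8) = -18/7*(-8) = 144/7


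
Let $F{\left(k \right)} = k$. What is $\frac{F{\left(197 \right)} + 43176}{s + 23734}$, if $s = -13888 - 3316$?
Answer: $\frac{43373}{6530} \approx 6.6421$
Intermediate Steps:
$s = -17204$ ($s = -13888 - 3316 = -17204$)
$\frac{F{\left(197 \right)} + 43176}{s + 23734} = \frac{197 + 43176}{-17204 + 23734} = \frac{43373}{6530}$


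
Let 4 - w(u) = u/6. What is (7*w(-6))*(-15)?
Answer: -525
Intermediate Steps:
w(u) = 4 - u/6
(7*w(-6))*(-15) = (7*(4 - 1/6*(-6)))*(-15) = (7*(4 + 1))*(-15) = (7*5)*(-15) = 35*(-15) = -525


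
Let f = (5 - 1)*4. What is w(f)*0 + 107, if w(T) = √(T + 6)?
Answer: 107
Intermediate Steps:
f = 16 (f = 4*4 = 16)
w(T) = √(6 + T)
w(f)*0 + 107 = √(6 + 16)*0 + 107 = √22*0 + 107 = 0 + 107 = 107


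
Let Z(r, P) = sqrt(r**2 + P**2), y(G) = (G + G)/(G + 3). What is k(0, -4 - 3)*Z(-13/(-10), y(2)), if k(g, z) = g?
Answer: 0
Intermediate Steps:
y(G) = 2*G/(3 + G) (y(G) = (2*G)/(3 + G) = 2*G/(3 + G))
Z(r, P) = sqrt(P**2 + r**2)
k(0, -4 - 3)*Z(-13/(-10), y(2)) = 0*sqrt((2*2/(3 + 2))**2 + (-13/(-10))**2) = 0*sqrt((2*2/5)**2 + (-13*(-1/10))**2) = 0*sqrt((2*2*(1/5))**2 + (13/10)**2) = 0*sqrt((4/5)**2 + 169/100) = 0*sqrt(16/25 + 169/100) = 0*sqrt(233/100) = 0*(sqrt(233)/10) = 0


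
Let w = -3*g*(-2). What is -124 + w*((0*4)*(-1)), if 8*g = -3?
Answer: -124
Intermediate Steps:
g = -3/8 (g = (⅛)*(-3) = -3/8 ≈ -0.37500)
w = -9/4 (w = -(-9)*(-2)/8 = -3*¾ = -9/4 ≈ -2.2500)
-124 + w*((0*4)*(-1)) = -124 - 9*0*4*(-1)/4 = -124 - 0*(-1) = -124 - 9/4*0 = -124 + 0 = -124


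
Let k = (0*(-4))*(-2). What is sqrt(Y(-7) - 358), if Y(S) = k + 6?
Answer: 4*I*sqrt(22) ≈ 18.762*I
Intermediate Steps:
k = 0 (k = 0*(-2) = 0)
Y(S) = 6 (Y(S) = 0 + 6 = 6)
sqrt(Y(-7) - 358) = sqrt(6 - 358) = sqrt(-352) = 4*I*sqrt(22)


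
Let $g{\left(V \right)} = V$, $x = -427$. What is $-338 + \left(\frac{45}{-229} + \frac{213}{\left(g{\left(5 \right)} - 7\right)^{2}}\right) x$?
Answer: $- \frac{21060527}{916} \approx -22992.0$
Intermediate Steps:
$-338 + \left(\frac{45}{-229} + \frac{213}{\left(g{\left(5 \right)} - 7\right)^{2}}\right) x = -338 + \left(\frac{45}{-229} + \frac{213}{\left(5 - 7\right)^{2}}\right) \left(-427\right) = -338 + \left(45 \left(- \frac{1}{229}\right) + \frac{213}{\left(-2\right)^{2}}\right) \left(-427\right) = -338 + \left(- \frac{45}{229} + \frac{213}{4}\right) \left(-427\right) = -338 + \frac{48597}{916} \left(-427\right) = -338 - \frac{20750919}{916} = - \frac{21060527}{916}$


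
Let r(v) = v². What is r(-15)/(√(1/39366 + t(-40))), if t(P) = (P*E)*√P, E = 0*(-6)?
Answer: 18225*√6 ≈ 44642.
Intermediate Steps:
E = 0
t(P) = 0 (t(P) = (P*0)*√P = 0*√P = 0)
r(-15)/(√(1/39366 + t(-40))) = (-15)²/(√(1/39366 + 0)) = 225/(√(1/39366 + 0)) = 225/(√(1/39366)) = 225/((√6/486)) = 225*(81*√6) = 18225*√6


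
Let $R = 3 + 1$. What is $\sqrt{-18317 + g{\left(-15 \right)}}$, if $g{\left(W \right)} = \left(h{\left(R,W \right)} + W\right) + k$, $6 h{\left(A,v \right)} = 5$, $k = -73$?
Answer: $\frac{5 i \sqrt{26502}}{6} \approx 135.66 i$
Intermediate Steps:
$R = 4$
$h{\left(A,v \right)} = \frac{5}{6}$ ($h{\left(A,v \right)} = \frac{1}{6} \cdot 5 = \frac{5}{6}$)
$g{\left(W \right)} = - \frac{433}{6} + W$ ($g{\left(W \right)} = \left(\frac{5}{6} + W\right) - 73 = - \frac{433}{6} + W$)
$\sqrt{-18317 + g{\left(-15 \right)}} = \sqrt{-18317 - \frac{523}{6}} = \sqrt{- \frac{110425}{6}} = \frac{5 i \sqrt{26502}}{6}$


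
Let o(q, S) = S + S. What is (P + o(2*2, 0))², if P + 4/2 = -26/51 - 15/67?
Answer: 87254281/11675889 ≈ 7.4730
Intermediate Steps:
o(q, S) = 2*S
P = -9341/3417 (P = -2 + (-26/51 - 15/67) = -2 - 2507/3417 = -9341/3417 ≈ -2.7337)
(P + o(2*2, 0))² = (-9341/3417 + 2*0)² = (-9341/3417 + 0)² = (-9341/3417)² = 87254281/11675889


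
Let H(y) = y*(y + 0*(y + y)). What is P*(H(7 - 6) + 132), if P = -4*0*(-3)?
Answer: 0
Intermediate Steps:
H(y) = y**2 (H(y) = y*(y + 0*(2*y)) = y*(y + 0) = y*y = y**2)
P = 0 (P = 0*(-3) = 0)
P*(H(7 - 6) + 132) = 0*((7 - 6)**2 + 132) = 0*(1**2 + 132) = 0*(1 + 132) = 0*133 = 0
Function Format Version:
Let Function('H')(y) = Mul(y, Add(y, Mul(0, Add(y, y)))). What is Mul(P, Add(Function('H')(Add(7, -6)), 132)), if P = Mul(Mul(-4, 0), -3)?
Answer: 0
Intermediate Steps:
Function('H')(y) = Pow(y, 2) (Function('H')(y) = Mul(y, Add(y, Mul(0, Mul(2, y)))) = Mul(y, Add(y, 0)) = Mul(y, y) = Pow(y, 2))
P = 0 (P = Mul(0, -3) = 0)
Mul(P, Add(Function('H')(Add(7, -6)), 132)) = Mul(0, Add(Pow(Add(7, -6), 2), 132)) = Mul(0, Add(Pow(1, 2), 132)) = Mul(0, Add(1, 132)) = Mul(0, 133) = 0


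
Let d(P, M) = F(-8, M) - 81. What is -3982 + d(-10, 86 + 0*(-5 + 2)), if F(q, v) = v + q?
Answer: -3985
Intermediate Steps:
F(q, v) = q + v
d(P, M) = -89 + M (d(P, M) = (-8 + M) - 81 = -89 + M)
-3982 + d(-10, 86 + 0*(-5 + 2)) = -3982 + (-89 + (86 + 0*(-5 + 2))) = -3982 + (-89 + (86 + 0*(-3))) = -3982 + (-89 + (86 + 0)) = -3982 + (-89 + 86) = -3982 - 3 = -3985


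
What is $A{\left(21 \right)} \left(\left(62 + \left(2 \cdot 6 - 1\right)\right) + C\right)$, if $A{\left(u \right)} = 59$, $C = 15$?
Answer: $5192$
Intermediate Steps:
$A{\left(21 \right)} \left(\left(62 + \left(2 \cdot 6 - 1\right)\right) + C\right) = 59 \left(\left(62 + \left(2 \cdot 6 - 1\right)\right) + 15\right) = 59 \left(\left(62 + \left(12 - 1\right)\right) + 15\right) = 59 \left(\left(62 + 11\right) + 15\right) = 59 \left(73 + 15\right) = 59 \cdot 88 = 5192$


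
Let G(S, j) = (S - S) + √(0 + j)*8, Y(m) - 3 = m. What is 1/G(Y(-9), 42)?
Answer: √42/336 ≈ 0.019288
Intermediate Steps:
Y(m) = 3 + m
G(S, j) = 8*√j (G(S, j) = 0 + √j*8 = 0 + 8*√j = 8*√j)
1/G(Y(-9), 42) = 1/(8*√42) = √42/336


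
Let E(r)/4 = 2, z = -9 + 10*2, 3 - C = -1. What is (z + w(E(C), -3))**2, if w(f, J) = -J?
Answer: 196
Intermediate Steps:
C = 4 (C = 3 - 1*(-1) = 3 + 1 = 4)
z = 11 (z = -9 + 20 = 11)
E(r) = 8 (E(r) = 4*2 = 8)
(z + w(E(C), -3))**2 = (11 - 1*(-3))**2 = (11 + 3)**2 = 14**2 = 196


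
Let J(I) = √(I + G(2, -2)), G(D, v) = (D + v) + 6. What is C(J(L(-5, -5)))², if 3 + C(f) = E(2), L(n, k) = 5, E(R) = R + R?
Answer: 1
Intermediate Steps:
E(R) = 2*R
G(D, v) = 6 + D + v
J(I) = √(6 + I) (J(I) = √(I + (6 + 2 - 2)) = √(I + 6) = √(6 + I))
C(f) = 1 (C(f) = -3 + 2*2 = -3 + 4 = 1)
C(J(L(-5, -5)))² = 1² = 1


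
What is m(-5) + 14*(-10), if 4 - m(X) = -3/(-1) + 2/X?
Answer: -693/5 ≈ -138.60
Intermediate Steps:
m(X) = 1 - 2/X (m(X) = 4 - (-3/(-1) + 2/X) = 4 - (-3*(-1) + 2/X) = 4 - (3 + 2/X) = 4 + (-3 - 2/X) = 1 - 2/X)
m(-5) + 14*(-10) = (-2 - 5)/(-5) + 14*(-10) = -⅕*(-7) - 140 = 7/5 - 140 = -693/5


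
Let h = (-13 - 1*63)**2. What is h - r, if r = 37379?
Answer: -31603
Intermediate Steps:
h = 5776 (h = (-13 - 63)**2 = (-76)**2 = 5776)
h - r = 5776 - 1*37379 = 5776 - 37379 = -31603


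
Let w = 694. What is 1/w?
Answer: 1/694 ≈ 0.0014409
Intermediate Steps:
1/w = 1/694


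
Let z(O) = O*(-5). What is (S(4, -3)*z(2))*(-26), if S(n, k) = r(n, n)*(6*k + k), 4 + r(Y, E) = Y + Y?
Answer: -21840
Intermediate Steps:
r(Y, E) = -4 + 2*Y (r(Y, E) = -4 + (Y + Y) = -4 + 2*Y)
z(O) = -5*O
S(n, k) = 7*k*(-4 + 2*n) (S(n, k) = (-4 + 2*n)*(6*k + k) = (-4 + 2*n)*(7*k) = 7*k*(-4 + 2*n))
(S(4, -3)*z(2))*(-26) = ((14*(-3)*(-2 + 4))*(-5*2))*(-26) = ((14*(-3)*2)*(-10))*(-26) = -84*(-10)*(-26) = 840*(-26) = -21840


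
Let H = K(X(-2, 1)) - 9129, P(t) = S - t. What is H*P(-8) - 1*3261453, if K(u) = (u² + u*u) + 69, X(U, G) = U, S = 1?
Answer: -3342921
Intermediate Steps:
P(t) = 1 - t
K(u) = 69 + 2*u² (K(u) = (u² + u²) + 69 = 2*u² + 69 = 69 + 2*u²)
H = -9052 (H = (69 + 2*(-2)²) - 9129 = (69 + 2*4) - 9129 = (69 + 8) - 9129 = 77 - 9129 = -9052)
H*P(-8) - 1*3261453 = -9052*(1 - 1*(-8)) - 1*3261453 = -9052*(1 + 8) - 3261453 = -9052*9 - 3261453 = -81468 - 3261453 = -3342921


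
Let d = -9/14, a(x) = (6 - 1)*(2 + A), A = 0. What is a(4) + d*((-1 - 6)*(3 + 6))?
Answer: 101/2 ≈ 50.500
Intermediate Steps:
a(x) = 10 (a(x) = (6 - 1)*(2 + 0) = 5*2 = 10)
d = -9/14 (d = -9*1/14 = -9/14 ≈ -0.64286)
a(4) + d*((-1 - 6)*(3 + 6)) = 10 - 9*(-1 - 6)*(3 + 6)/14 = 10 - (-9)*9/2 = 10 - 9/14*(-63) = 10 + 81/2 = 101/2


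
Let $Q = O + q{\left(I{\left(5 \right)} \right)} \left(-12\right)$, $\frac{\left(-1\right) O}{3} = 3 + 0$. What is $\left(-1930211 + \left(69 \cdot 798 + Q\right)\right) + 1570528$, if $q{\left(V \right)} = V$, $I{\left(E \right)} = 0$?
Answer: $-304630$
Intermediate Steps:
$O = -9$ ($O = - 3 \left(3 + 0\right) = \left(-3\right) 3 = -9$)
$Q = -9$ ($Q = -9 + 0 \left(-12\right) = -9 + 0 = -9$)
$\left(-1930211 + \left(69 \cdot 798 + Q\right)\right) + 1570528 = \left(-1930211 + \left(69 \cdot 798 - 9\right)\right) + 1570528 = \left(-1930211 + \left(55062 - 9\right)\right) + 1570528 = \left(-1930211 + 55053\right) + 1570528 = -1875158 + 1570528 = -304630$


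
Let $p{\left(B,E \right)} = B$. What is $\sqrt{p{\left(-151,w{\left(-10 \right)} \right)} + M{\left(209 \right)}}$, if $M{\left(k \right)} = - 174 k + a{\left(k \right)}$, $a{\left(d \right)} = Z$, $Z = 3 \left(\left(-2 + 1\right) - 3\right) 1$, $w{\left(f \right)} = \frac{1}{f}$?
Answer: $i \sqrt{36529} \approx 191.13 i$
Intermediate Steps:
$Z = -12$ ($Z = 3 \left(-1 - 3\right) 1 = 3 \left(-4\right) 1 = \left(-12\right) 1 = -12$)
$a{\left(d \right)} = -12$
$M{\left(k \right)} = -12 - 174 k$ ($M{\left(k \right)} = - 174 k - 12 = -12 - 174 k$)
$\sqrt{p{\left(-151,w{\left(-10 \right)} \right)} + M{\left(209 \right)}} = \sqrt{-151 - 36378} = \sqrt{-36529} = i \sqrt{36529}$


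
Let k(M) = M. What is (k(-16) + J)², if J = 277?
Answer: 68121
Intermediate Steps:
(k(-16) + J)² = (-16 + 277)² = 261² = 68121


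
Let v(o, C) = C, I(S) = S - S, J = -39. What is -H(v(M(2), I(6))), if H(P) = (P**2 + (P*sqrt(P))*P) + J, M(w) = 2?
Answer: 39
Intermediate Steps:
I(S) = 0
H(P) = -39 + P**2 + P**(5/2) (H(P) = (P**2 + (P*sqrt(P))*P) - 39 = (P**2 + P**(3/2)*P) - 39 = (P**2 + P**(5/2)) - 39 = -39 + P**2 + P**(5/2))
-H(v(M(2), I(6))) = -(-39 + 0**2 + 0**(5/2)) = -(-39 + 0 + 0) = -1*(-39) = 39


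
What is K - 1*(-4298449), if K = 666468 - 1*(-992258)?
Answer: 5957175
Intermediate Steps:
K = 1658726 (K = 666468 + 992258 = 1658726)
K - 1*(-4298449) = 1658726 - 1*(-4298449) = 1658726 + 4298449 = 5957175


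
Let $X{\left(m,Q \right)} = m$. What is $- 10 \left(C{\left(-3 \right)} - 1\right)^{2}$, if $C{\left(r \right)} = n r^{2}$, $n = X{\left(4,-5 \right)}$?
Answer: $-12250$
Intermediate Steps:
$n = 4$
$C{\left(r \right)} = 4 r^{2}$
$- 10 \left(C{\left(-3 \right)} - 1\right)^{2} = - 10 \left(4 \left(-3\right)^{2} - 1\right)^{2} = - 10 \left(4 \cdot 9 - 1\right)^{2} = - 10 \left(36 - 1\right)^{2} = - 10 \cdot 35^{2} = \left(-10\right) 1225 = -12250$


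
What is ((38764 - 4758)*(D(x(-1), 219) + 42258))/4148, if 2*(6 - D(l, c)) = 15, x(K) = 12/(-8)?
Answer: 1436974539/4148 ≈ 3.4643e+5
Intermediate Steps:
x(K) = -3/2 (x(K) = 12*(-1/8) = -3/2)
D(l, c) = -3/2 (D(l, c) = 6 - 1/2*15 = 6 - 15/2 = -3/2)
((38764 - 4758)*(D(x(-1), 219) + 42258))/4148 = ((38764 - 4758)*(-3/2 + 42258))/4148 = (34006*(84513/2))*(1/4148) = 1436974539*(1/4148) = 1436974539/4148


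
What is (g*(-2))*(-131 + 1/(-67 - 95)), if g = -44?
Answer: -933812/81 ≈ -11529.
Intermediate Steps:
(g*(-2))*(-131 + 1/(-67 - 95)) = (-44*(-2))*(-131 + 1/(-67 - 95)) = 88*(-131 + 1/(-162)) = 88*(-131 - 1/162) = 88*(-21223/162) = -933812/81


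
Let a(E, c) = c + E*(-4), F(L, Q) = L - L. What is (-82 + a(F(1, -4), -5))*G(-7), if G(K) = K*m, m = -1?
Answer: -609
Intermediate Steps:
F(L, Q) = 0
a(E, c) = c - 4*E
G(K) = -K (G(K) = K*(-1) = -K)
(-82 + a(F(1, -4), -5))*G(-7) = (-82 + (-5 - 4*0))*(-1*(-7)) = (-82 + (-5 + 0))*7 = (-82 - 5)*7 = -87*7 = -609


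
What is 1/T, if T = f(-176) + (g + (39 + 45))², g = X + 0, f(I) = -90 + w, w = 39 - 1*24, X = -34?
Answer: 1/2425 ≈ 0.00041237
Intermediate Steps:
w = 15 (w = 39 - 24 = 15)
f(I) = -75 (f(I) = -90 + 15 = -75)
g = -34 (g = -34 + 0 = -34)
T = 2425 (T = -75 + (-34 + (39 + 45))² = -75 + (-34 + 84)² = -75 + 50² = -75 + 2500 = 2425)
1/T = 1/2425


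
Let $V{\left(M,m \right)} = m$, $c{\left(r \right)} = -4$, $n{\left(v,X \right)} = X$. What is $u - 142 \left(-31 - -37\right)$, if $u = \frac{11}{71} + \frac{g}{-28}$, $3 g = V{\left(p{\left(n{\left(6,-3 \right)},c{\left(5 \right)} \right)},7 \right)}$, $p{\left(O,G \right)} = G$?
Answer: $- \frac{725843}{852} \approx -851.93$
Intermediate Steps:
$g = \frac{7}{3}$ ($g = \frac{1}{3} \cdot 7 = \frac{7}{3} \approx 2.3333$)
$u = \frac{61}{852}$ ($u = \frac{11}{71} + \frac{7}{3 \left(-28\right)} = 11 \cdot \frac{1}{71} + \frac{7}{3} \left(- \frac{1}{28}\right) = \frac{11}{71} - \frac{1}{12} = \frac{61}{852} \approx 0.071596$)
$u - 142 \left(-31 - -37\right) = \frac{61}{852} - 142 \left(-31 - -37\right) = \frac{61}{852} - 142 \left(-31 + 37\right) = \frac{61}{852} - 852 = - \frac{725843}{852}$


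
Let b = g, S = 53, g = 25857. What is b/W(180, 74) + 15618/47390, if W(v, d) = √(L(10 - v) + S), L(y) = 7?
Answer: 7809/23695 + 8619*√15/10 ≈ 3338.5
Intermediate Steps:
W(v, d) = 2*√15 (W(v, d) = √(7 + 53) = √60 = 2*√15)
b = 25857
b/W(180, 74) + 15618/47390 = 25857/((2*√15)) + 15618/47390 = 25857*(√15/30) + 15618*(1/47390) = 8619*√15/10 + 7809/23695 = 7809/23695 + 8619*√15/10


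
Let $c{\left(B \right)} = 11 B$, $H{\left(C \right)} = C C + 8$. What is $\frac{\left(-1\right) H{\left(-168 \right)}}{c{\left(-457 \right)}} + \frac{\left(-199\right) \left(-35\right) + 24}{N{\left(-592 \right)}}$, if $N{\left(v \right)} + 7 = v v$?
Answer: $\frac{9929235727}{1761747339} \approx 5.636$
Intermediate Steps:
$N{\left(v \right)} = -7 + v^{2}$ ($N{\left(v \right)} = -7 + v v = -7 + v^{2}$)
$H{\left(C \right)} = 8 + C^{2}$ ($H{\left(C \right)} = C^{2} + 8 = 8 + C^{2}$)
$\frac{\left(-1\right) H{\left(-168 \right)}}{c{\left(-457 \right)}} + \frac{\left(-199\right) \left(-35\right) + 24}{N{\left(-592 \right)}} = \frac{\left(-1\right) \left(8 + \left(-168\right)^{2}\right)}{11 \left(-457\right)} + \frac{\left(-199\right) \left(-35\right) + 24}{-7 + \left(-592\right)^{2}} = \frac{\left(-1\right) \left(8 + 28224\right)}{-5027} + \frac{6965 + 24}{-7 + 350464} = \left(-1\right) 28232 \left(- \frac{1}{5027}\right) + \frac{6989}{350457} = \left(-28232\right) \left(- \frac{1}{5027}\right) + 6989 \cdot \frac{1}{350457} = \frac{28232}{5027} + \frac{6989}{350457} = \frac{9929235727}{1761747339}$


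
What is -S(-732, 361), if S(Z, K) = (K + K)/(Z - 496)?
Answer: 361/614 ≈ 0.58795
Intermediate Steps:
S(Z, K) = 2*K/(-496 + Z) (S(Z, K) = (2*K)/(-496 + Z) = 2*K/(-496 + Z))
-S(-732, 361) = -2*361/(-496 - 732) = -2*361/(-1228) = -2*361*(-1)/1228 = -1*(-361/614) = 361/614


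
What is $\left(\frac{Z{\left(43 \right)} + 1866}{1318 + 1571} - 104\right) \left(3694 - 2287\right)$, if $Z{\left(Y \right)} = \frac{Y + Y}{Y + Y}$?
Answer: $- \frac{140038241}{963} \approx -1.4542 \cdot 10^{5}$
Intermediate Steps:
$Z{\left(Y \right)} = 1$ ($Z{\left(Y \right)} = \frac{2 Y}{2 Y} = 2 Y \frac{1}{2 Y} = 1$)
$\left(\frac{Z{\left(43 \right)} + 1866}{1318 + 1571} - 104\right) \left(3694 - 2287\right) = \left(\frac{1 + 1866}{1318 + 1571} - 104\right) \left(3694 - 2287\right) = \left(\frac{1867}{2889} - 104\right) 1407 = \left(- \frac{298589}{2889}\right) 1407 = - \frac{140038241}{963}$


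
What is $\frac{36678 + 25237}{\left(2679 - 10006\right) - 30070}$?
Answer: $- \frac{61915}{37397} \approx -1.6556$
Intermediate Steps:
$\frac{36678 + 25237}{\left(2679 - 10006\right) - 30070} = \frac{61915}{-7327 - 30070} = \frac{61915}{-37397} = 61915 \left(- \frac{1}{37397}\right) = - \frac{61915}{37397}$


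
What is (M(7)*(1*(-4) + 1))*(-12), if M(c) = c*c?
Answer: 1764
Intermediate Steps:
M(c) = c²
(M(7)*(1*(-4) + 1))*(-12) = (7²*(1*(-4) + 1))*(-12) = (49*(-4 + 1))*(-12) = (49*(-3))*(-12) = -147*(-12) = 1764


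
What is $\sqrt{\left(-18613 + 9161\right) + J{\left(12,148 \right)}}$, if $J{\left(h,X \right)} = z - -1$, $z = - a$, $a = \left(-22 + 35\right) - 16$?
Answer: $2 i \sqrt{2362} \approx 97.201 i$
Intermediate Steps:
$a = -3$ ($a = 13 - 16 = -3$)
$z = 3$ ($z = \left(-1\right) \left(-3\right) = 3$)
$J{\left(h,X \right)} = 4$ ($J{\left(h,X \right)} = 3 - -1 = 3 + 1 = 4$)
$\sqrt{\left(-18613 + 9161\right) + J{\left(12,148 \right)}} = \sqrt{\left(-18613 + 9161\right) + 4} = \sqrt{-9452 + 4} = \sqrt{-9448} = 2 i \sqrt{2362}$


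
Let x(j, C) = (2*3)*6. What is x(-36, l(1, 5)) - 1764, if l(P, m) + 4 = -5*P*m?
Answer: -1728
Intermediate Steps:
l(P, m) = -4 - 5*P*m
x(j, C) = 36 (x(j, C) = 6*6 = 36)
x(-36, l(1, 5)) - 1764 = 36 - 1764 = -1728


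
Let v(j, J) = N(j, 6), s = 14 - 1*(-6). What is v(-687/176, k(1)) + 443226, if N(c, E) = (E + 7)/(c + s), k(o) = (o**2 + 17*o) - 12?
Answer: 1255661546/2833 ≈ 4.4323e+5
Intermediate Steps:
s = 20 (s = 14 + 6 = 20)
k(o) = -12 + o**2 + 17*o
N(c, E) = (7 + E)/(20 + c) (N(c, E) = (E + 7)/(c + 20) = (7 + E)/(20 + c))
v(j, J) = 13/(20 + j) (v(j, J) = (7 + 6)/(20 + j) = 13/(20 + j))
v(-687/176, k(1)) + 443226 = 13/(20 - 687/176) + 443226 = 13/(2833/176) + 443226 = 13*(176/2833) + 443226 = 2288/2833 + 443226 = 1255661546/2833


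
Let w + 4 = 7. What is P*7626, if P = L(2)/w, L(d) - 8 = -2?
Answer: 15252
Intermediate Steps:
w = 3 (w = -4 + 7 = 3)
L(d) = 6 (L(d) = 8 - 2 = 6)
P = 2 (P = 6/3 = 6*(1/3) = 2)
P*7626 = 2*7626 = 15252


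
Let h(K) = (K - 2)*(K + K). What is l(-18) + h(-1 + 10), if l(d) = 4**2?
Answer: 142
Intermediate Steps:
l(d) = 16
h(K) = 2*K*(-2 + K) (h(K) = (-2 + K)*(2*K) = 2*K*(-2 + K))
l(-18) + h(-1 + 10) = 16 + 2*(-1 + 10)*(-2 + (-1 + 10)) = 16 + 2*9*(-2 + 9) = 16 + 2*9*7 = 16 + 126 = 142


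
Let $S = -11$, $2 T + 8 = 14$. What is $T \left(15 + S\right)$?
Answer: $12$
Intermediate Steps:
$T = 3$ ($T = -4 + \frac{1}{2} \cdot 14 = -4 + 7 = 3$)
$T \left(15 + S\right) = 3 \left(15 - 11\right) = 3 \cdot 4 = 12$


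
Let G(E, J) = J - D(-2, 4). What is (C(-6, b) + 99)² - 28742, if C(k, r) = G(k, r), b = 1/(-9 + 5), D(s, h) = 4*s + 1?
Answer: -280943/16 ≈ -17559.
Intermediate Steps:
D(s, h) = 1 + 4*s
b = -¼ (b = 1/(-4) = -¼ ≈ -0.25000)
G(E, J) = 7 + J (G(E, J) = J - (1 + 4*(-2)) = J - (1 - 8) = J - 1*(-7) = J + 7 = 7 + J)
C(k, r) = 7 + r
(C(-6, b) + 99)² - 28742 = ((7 - ¼) + 99)² - 28742 = (27/4 + 99)² - 28742 = (423/4)² - 28742 = 178929/16 - 28742 = -280943/16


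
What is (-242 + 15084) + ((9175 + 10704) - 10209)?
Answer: 24512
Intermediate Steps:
(-242 + 15084) + ((9175 + 10704) - 10209) = 14842 + (19879 - 10209) = 14842 + 9670 = 24512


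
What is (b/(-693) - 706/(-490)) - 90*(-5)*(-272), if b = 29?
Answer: -2968778068/24255 ≈ -1.2240e+5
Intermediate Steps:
(b/(-693) - 706/(-490)) - 90*(-5)*(-272) = (29/(-693) - 706/(-490)) - 90*(-5)*(-272) = (29*(-1/693) - 706*(-1/490)) + 450*(-272) = (-29/693 + 353/245) - 122400 = 33932/24255 - 122400 = -2968778068/24255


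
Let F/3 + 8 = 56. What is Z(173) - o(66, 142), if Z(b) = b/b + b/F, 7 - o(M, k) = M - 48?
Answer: 1901/144 ≈ 13.201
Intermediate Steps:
o(M, k) = 55 - M (o(M, k) = 7 - (M - 48) = 7 - (-48 + M) = 7 + (48 - M) = 55 - M)
F = 144 (F = -24 + 3*56 = -24 + 168 = 144)
Z(b) = 1 + b/144 (Z(b) = b/b + b/144 = 1 + b*(1/144) = 1 + b/144)
Z(173) - o(66, 142) = (1 + (1/144)*173) - (55 - 1*66) = (1 + 173/144) - (55 - 66) = 317/144 - 1*(-11) = 317/144 + 11 = 1901/144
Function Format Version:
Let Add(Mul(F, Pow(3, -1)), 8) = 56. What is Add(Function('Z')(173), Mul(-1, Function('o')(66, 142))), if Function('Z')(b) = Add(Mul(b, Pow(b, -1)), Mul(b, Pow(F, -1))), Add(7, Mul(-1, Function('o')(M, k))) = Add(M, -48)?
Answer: Rational(1901, 144) ≈ 13.201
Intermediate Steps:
Function('o')(M, k) = Add(55, Mul(-1, M)) (Function('o')(M, k) = Add(7, Mul(-1, Add(M, -48))) = Add(7, Mul(-1, Add(-48, M))) = Add(7, Add(48, Mul(-1, M))) = Add(55, Mul(-1, M)))
F = 144 (F = Add(-24, Mul(3, 56)) = Add(-24, 168) = 144)
Function('Z')(b) = Add(1, Mul(Rational(1, 144), b)) (Function('Z')(b) = Add(Mul(b, Pow(b, -1)), Mul(b, Pow(144, -1))) = Add(1, Mul(b, Rational(1, 144))) = Add(1, Mul(Rational(1, 144), b)))
Add(Function('Z')(173), Mul(-1, Function('o')(66, 142))) = Add(Add(1, Mul(Rational(1, 144), 173)), Mul(-1, Add(55, Mul(-1, 66)))) = Add(Add(1, Rational(173, 144)), Mul(-1, Add(55, -66))) = Add(Rational(317, 144), Mul(-1, -11)) = Add(Rational(317, 144), 11) = Rational(1901, 144)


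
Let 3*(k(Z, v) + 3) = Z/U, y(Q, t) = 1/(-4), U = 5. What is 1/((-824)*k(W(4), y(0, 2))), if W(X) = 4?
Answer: 15/33784 ≈ 0.00044400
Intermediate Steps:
y(Q, t) = -¼
k(Z, v) = -3 + Z/15 (k(Z, v) = -3 + (Z/5)/3 = -3 + Z/15)
1/((-824)*k(W(4), y(0, 2))) = 1/((-824)*(-3 + (1/15)*4)) = -1/(824*(-3 + 4/15)) = -1/(824*(-41/15)) = -1/824*(-15/41) = 15/33784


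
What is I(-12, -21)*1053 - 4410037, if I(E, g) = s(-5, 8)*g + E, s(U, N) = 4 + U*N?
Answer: -3626605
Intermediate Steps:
s(U, N) = 4 + N*U
I(E, g) = E - 36*g (I(E, g) = (4 + 8*(-5))*g + E = (4 - 40)*g + E = -36*g + E = E - 36*g)
I(-12, -21)*1053 - 4410037 = (-12 - 36*(-21))*1053 - 4410037 = (-12 + 756)*1053 - 4410037 = 744*1053 - 4410037 = 783432 - 4410037 = -3626605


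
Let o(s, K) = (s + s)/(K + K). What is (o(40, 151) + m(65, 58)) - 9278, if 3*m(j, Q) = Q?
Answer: -4194056/453 ≈ -9258.4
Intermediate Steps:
m(j, Q) = Q/3
o(s, K) = s/K (o(s, K) = (2*s)/((2*K)) = (2*s)*(1/(2*K)) = s/K)
(o(40, 151) + m(65, 58)) - 9278 = (40/151 + (1/3)*58) - 9278 = (40*(1/151) + 58/3) - 9278 = (40/151 + 58/3) - 9278 = 8878/453 - 9278 = -4194056/453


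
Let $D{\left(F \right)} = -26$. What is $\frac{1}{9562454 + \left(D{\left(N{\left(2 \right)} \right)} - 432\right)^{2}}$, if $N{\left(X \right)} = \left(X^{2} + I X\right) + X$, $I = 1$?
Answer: $\frac{1}{9772218} \approx 1.0233 \cdot 10^{-7}$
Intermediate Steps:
$N{\left(X \right)} = X^{2} + 2 X$ ($N{\left(X \right)} = \left(X^{2} + 1 X\right) + X = \left(X^{2} + X\right) + X = \left(X + X^{2}\right) + X = X^{2} + 2 X$)
$\frac{1}{9562454 + \left(D{\left(N{\left(2 \right)} \right)} - 432\right)^{2}} = \frac{1}{9562454 + \left(-26 - 432\right)^{2}} = \frac{1}{9562454 + \left(-458\right)^{2}} = \frac{1}{9562454 + 209764} = \frac{1}{9772218}$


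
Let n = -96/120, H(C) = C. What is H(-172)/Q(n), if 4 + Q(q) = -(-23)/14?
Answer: 2408/33 ≈ 72.970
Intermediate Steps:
n = -4/5 (n = -96*1/120 = -4/5 ≈ -0.80000)
Q(q) = -33/14 (Q(q) = -4 - (-23)/14 = -4 - 1*(-23/14) = -4 + 23/14 = -33/14)
H(-172)/Q(n) = -172/(-33/14) = -172*(-14/33) = 2408/33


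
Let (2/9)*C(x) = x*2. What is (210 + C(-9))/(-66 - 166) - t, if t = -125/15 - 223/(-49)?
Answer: 110029/34104 ≈ 3.2263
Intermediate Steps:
C(x) = 9*x (C(x) = 9*(x*2)/2 = 9*(2*x)/2 = 9*x)
t = -556/147 (t = -125*1/15 - 223*(-1/49) = -25/3 + 223/49 = -556/147 ≈ -3.7823)
(210 + C(-9))/(-66 - 166) - t = (210 + 9*(-9))/(-66 - 166) - 1*(-556/147) = (210 - 81)/(-232) + 556/147 = 129*(-1/232) + 556/147 = -129/232 + 556/147 = 110029/34104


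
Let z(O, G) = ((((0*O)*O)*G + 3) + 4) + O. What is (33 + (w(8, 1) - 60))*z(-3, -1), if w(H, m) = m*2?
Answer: -100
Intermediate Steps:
z(O, G) = 7 + O (z(O, G) = (((0*O)*G + 3) + 4) + O = ((0*G + 3) + 4) + O = ((0 + 3) + 4) + O = (3 + 4) + O = 7 + O)
w(H, m) = 2*m
(33 + (w(8, 1) - 60))*z(-3, -1) = (33 + (2*1 - 60))*(7 - 3) = (33 + (2 - 60))*4 = (33 - 58)*4 = -25*4 = -100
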